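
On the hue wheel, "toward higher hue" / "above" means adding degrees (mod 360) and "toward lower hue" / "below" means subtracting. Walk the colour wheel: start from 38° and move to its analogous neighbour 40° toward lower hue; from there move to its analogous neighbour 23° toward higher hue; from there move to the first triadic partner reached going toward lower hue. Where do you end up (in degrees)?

261°

38 − 40 = -2 → -2 + 360 = 358°   (analog 40° ↓)
358 + 23 = 381 → 381 − 360 = 21°   (analog 23° ↑)
21 − 120 = -99 → -99 + 360 = 261°   (triadic ↓)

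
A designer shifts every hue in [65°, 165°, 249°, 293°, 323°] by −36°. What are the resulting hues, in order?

65 − 36 = 29°
165 − 36 = 129°
249 − 36 = 213°
293 − 36 = 257°
323 − 36 = 287°

29°, 129°, 213°, 257°, 287°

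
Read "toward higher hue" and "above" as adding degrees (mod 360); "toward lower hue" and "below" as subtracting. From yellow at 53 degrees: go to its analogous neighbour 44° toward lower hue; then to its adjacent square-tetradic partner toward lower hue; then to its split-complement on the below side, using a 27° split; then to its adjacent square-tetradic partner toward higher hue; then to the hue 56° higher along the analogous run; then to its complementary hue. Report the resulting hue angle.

53 − 44 = 9°   (analog 44° ↓)
9 − 90 = -81 → -81 + 360 = 279°   (square ↓)
279 + 153 = 432 → 432 − 360 = 72°   (split-comp 27° ↓)
72 + 90 = 162°   (square ↑)
162 + 56 = 218°   (analog 56° ↑)
218 + 180 = 398 → 398 − 360 = 38°   (complement)

38°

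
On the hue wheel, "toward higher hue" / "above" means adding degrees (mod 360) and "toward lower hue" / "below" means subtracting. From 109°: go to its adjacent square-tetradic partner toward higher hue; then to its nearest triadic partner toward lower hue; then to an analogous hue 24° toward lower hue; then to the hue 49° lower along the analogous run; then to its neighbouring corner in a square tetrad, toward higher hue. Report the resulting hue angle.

109 + 90 = 199°   (square ↑)
199 − 120 = 79°   (triadic ↓)
79 − 24 = 55°   (analog 24° ↓)
55 − 49 = 6°   (analog 49° ↓)
6 + 90 = 96°   (square ↑)

96°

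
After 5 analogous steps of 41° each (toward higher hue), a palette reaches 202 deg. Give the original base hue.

357°

5 steps of 41° (toward higher hue) give a net shift of +205°.
Start = end − shift: 202 − 205 = -3 → -3 + 360 = 357°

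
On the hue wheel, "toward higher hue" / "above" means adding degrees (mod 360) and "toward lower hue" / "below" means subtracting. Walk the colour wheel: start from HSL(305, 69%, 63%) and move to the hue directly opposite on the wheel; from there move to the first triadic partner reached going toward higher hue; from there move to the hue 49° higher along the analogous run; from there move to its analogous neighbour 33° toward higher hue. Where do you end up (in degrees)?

+180° (complement): 305 + 180 = 485 → 485 − 360 = 125°
+120° (triadic ↑): 125 + 120 = 245°
+49° (analog 49° ↑): 245 + 49 = 294°
+33° (analog 33° ↑): 294 + 33 = 327°

327°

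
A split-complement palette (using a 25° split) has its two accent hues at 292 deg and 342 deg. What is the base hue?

137°

The accents sit 25° either side of the complement, so the complement is their short-arc midpoint on the wheel.
Short-arc midpoint of 292° and 342°: 317°.
Base is 180° from the complement: 317 − 180 = 137°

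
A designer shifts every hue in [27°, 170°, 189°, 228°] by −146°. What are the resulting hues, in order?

27 − 146 = -119 → -119 + 360 = 241°
170 − 146 = 24°
189 − 146 = 43°
228 − 146 = 82°

241°, 24°, 43°, 82°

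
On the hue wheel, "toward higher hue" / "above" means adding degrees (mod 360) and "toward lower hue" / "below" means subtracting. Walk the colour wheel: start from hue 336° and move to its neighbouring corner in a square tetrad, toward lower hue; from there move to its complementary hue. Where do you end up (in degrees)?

square ↓ −90°: 336 − 90 = 246°
complement +180°: 246 + 180 = 426 → 426 − 360 = 66°

66°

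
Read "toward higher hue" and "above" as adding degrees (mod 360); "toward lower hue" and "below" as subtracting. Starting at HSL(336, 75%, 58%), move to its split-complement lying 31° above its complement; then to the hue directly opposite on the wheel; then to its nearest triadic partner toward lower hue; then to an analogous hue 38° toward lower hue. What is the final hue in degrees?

209°

split-comp 31° ↑ +211°: 336 + 211 = 547 → 547 − 360 = 187°
complement +180°: 187 + 180 = 367 → 367 − 360 = 7°
triadic ↓ −120°: 7 − 120 = -113 → -113 + 360 = 247°
analog 38° ↓ −38°: 247 − 38 = 209°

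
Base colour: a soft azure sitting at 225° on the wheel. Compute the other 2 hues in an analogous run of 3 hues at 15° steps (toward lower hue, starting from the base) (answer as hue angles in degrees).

Analogous hues sit every 15° along the wheel.
225 − 15 = 210°
225 − 30 = 195°

210° and 195°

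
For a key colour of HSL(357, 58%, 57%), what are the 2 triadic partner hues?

117° and 237°

A triad places three hues 120° apart.
357 + 120 = 477 → 477 − 360 = 117°
357 + 240 = 597 → 597 − 360 = 237°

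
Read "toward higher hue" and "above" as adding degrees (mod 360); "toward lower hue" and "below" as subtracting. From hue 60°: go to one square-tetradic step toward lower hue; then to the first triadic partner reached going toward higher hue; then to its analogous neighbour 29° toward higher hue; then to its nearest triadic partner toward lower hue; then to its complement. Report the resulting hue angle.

179°

60 − 90 = -30 → -30 + 360 = 330°   (square ↓)
330 + 120 = 450 → 450 − 360 = 90°   (triadic ↑)
90 + 29 = 119°   (analog 29° ↑)
119 − 120 = -1 → -1 + 360 = 359°   (triadic ↓)
359 + 180 = 539 → 539 − 360 = 179°   (complement)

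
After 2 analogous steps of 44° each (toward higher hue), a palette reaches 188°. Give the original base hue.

100°

2 steps of 44° (toward higher hue) give a net shift of +88°.
Start = end − shift: 188 − 88 = 100°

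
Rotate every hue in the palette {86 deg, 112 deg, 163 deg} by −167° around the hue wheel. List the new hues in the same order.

279°, 305°, 356°

86 − 167 = -81 → -81 + 360 = 279°
112 − 167 = -55 → -55 + 360 = 305°
163 − 167 = -4 → -4 + 360 = 356°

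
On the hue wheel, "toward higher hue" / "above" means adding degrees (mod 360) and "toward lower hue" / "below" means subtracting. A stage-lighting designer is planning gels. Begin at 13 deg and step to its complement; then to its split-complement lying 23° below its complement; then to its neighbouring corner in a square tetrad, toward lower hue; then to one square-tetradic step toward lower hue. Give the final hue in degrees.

+180° (complement): 13 + 180 = 193°
+157° (split-comp 23° ↓): 193 + 157 = 350°
−90° (square ↓): 350 − 90 = 260°
−90° (square ↓): 260 − 90 = 170°

170°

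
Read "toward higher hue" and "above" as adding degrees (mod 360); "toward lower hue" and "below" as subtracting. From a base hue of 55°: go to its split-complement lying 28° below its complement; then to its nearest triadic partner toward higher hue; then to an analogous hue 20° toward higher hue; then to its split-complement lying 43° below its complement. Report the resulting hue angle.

+152° (split-comp 28° ↓): 55 + 152 = 207°
+120° (triadic ↑): 207 + 120 = 327°
+20° (analog 20° ↑): 327 + 20 = 347°
+137° (split-comp 43° ↓): 347 + 137 = 484 → 484 − 360 = 124°

124°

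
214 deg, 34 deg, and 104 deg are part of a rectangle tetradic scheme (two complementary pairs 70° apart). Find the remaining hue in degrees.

284°

A rectangular tetradic uses two complementary pairs 70° apart: offsets 0°, 70°, 180°, 250°.
Among {34°, 104°, 214°}, 34° and 214° are a 180° pair.
The remaining hue 104° needs its own complement: 104 + 180 = 284°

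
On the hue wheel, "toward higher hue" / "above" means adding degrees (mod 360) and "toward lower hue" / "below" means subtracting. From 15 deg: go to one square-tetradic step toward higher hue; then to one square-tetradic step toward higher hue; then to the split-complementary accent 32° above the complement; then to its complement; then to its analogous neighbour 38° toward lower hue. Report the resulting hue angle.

+90° (square ↑): 15 + 90 = 105°
+90° (square ↑): 105 + 90 = 195°
+212° (split-comp 32° ↑): 195 + 212 = 407 → 407 − 360 = 47°
+180° (complement): 47 + 180 = 227°
−38° (analog 38° ↓): 227 − 38 = 189°

189°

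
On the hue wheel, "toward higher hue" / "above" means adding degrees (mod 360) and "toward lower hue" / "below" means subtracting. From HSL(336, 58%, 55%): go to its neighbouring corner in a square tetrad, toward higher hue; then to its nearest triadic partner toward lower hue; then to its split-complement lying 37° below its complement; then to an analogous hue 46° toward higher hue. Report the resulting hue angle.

+90° (square ↑): 336 + 90 = 426 → 426 − 360 = 66°
−120° (triadic ↓): 66 − 120 = -54 → -54 + 360 = 306°
+143° (split-comp 37° ↓): 306 + 143 = 449 → 449 − 360 = 89°
+46° (analog 46° ↑): 89 + 46 = 135°

135°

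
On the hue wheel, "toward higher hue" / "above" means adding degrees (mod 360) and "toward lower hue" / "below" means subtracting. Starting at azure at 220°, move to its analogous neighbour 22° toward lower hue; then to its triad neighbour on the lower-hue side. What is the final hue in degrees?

−22° (analog 22° ↓): 220 − 22 = 198°
−120° (triadic ↓): 198 − 120 = 78°

78°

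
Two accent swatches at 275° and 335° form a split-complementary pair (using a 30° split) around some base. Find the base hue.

125°

The accents sit 30° either side of the complement, so the complement is their short-arc midpoint on the wheel.
Short-arc midpoint of 275° and 335°: 305°.
Base is 180° from the complement: 305 − 180 = 125°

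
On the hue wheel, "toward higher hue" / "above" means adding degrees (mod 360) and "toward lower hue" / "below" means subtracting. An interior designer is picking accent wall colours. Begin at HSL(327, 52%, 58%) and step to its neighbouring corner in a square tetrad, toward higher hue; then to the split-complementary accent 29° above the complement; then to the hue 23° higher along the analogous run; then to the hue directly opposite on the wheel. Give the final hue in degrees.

109°

327 + 90 = 417 → 417 − 360 = 57°   (square ↑)
57 + 209 = 266°   (split-comp 29° ↑)
266 + 23 = 289°   (analog 23° ↑)
289 + 180 = 469 → 469 − 360 = 109°   (complement)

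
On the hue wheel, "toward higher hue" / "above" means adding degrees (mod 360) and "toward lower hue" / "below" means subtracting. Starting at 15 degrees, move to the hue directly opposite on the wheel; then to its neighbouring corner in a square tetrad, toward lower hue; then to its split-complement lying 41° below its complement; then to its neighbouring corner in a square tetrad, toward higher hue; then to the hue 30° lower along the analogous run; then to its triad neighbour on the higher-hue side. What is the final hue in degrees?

complement +180°: 15 + 180 = 195°
square ↓ −90°: 195 − 90 = 105°
split-comp 41° ↓ +139°: 105 + 139 = 244°
square ↑ +90°: 244 + 90 = 334°
analog 30° ↓ −30°: 334 − 30 = 304°
triadic ↑ +120°: 304 + 120 = 424 → 424 − 360 = 64°

64°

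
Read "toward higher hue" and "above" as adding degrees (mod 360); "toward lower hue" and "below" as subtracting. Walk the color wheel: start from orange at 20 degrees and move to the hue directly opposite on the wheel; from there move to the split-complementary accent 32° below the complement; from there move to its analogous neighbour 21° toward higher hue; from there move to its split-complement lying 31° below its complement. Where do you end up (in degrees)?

158°

complement +180°: 20 + 180 = 200°
split-comp 32° ↓ +148°: 200 + 148 = 348°
analog 21° ↑ +21°: 348 + 21 = 369 → 369 − 360 = 9°
split-comp 31° ↓ +149°: 9 + 149 = 158°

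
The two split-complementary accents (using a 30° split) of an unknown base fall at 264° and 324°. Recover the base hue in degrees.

114°

The accents sit 30° either side of the complement, so the complement is their short-arc midpoint on the wheel.
Short-arc midpoint of 264° and 324°: 294°.
Base is 180° from the complement: 294 − 180 = 114°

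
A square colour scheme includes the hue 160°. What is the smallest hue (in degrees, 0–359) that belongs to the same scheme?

70°

A square tetradic scheme places four hues every 90°.
The full set through 160° is {70°, 160°, 250°, 340°}.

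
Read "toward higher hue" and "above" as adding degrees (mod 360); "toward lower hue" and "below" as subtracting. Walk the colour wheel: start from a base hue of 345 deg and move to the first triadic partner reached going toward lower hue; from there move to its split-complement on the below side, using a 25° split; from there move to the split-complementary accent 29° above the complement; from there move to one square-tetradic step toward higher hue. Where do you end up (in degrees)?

−120° (triadic ↓): 345 − 120 = 225°
+155° (split-comp 25° ↓): 225 + 155 = 380 → 380 − 360 = 20°
+209° (split-comp 29° ↑): 20 + 209 = 229°
+90° (square ↑): 229 + 90 = 319°

319°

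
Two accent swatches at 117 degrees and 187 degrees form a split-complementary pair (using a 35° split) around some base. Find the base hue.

332°

The accents sit 35° either side of the complement, so the complement is their short-arc midpoint on the wheel.
Short-arc midpoint of 117° and 187°: 152°.
Base is 180° from the complement: 152 − 180 = -28 → -28 + 360 = 332°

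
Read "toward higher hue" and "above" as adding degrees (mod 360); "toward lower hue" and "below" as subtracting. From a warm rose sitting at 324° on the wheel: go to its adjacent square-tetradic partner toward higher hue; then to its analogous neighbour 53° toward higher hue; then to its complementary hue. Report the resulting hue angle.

287°

324 + 90 = 414 → 414 − 360 = 54°   (square ↑)
54 + 53 = 107°   (analog 53° ↑)
107 + 180 = 287°   (complement)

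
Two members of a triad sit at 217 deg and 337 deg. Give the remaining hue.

A triad spaces three hues 120° apart.
The full set is {97°, 217°, 337°}.

97°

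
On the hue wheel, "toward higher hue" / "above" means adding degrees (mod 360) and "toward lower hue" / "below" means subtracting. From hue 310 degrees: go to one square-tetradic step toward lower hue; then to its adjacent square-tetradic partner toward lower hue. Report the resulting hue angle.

130°

square ↓ −90°: 310 − 90 = 220°
square ↓ −90°: 220 − 90 = 130°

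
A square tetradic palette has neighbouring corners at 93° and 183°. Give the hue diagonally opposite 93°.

A square tetradic scheme places four hues 90° apart; opposite corners are 180° apart.
93 + 180 = 273°

273°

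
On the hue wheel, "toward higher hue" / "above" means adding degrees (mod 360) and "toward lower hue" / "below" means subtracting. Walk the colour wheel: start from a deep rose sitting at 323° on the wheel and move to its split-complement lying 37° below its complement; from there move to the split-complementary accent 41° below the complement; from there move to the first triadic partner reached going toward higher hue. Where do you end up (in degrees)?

323 + 143 = 466 → 466 − 360 = 106°   (split-comp 37° ↓)
106 + 139 = 245°   (split-comp 41° ↓)
245 + 120 = 365 → 365 − 360 = 5°   (triadic ↑)

5°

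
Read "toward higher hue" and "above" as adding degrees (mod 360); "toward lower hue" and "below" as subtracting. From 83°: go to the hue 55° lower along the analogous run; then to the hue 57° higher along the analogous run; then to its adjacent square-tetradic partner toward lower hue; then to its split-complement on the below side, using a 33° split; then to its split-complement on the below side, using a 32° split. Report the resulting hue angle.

−55° (analog 55° ↓): 83 − 55 = 28°
+57° (analog 57° ↑): 28 + 57 = 85°
−90° (square ↓): 85 − 90 = -5 → -5 + 360 = 355°
+147° (split-comp 33° ↓): 355 + 147 = 502 → 502 − 360 = 142°
+148° (split-comp 32° ↓): 142 + 148 = 290°

290°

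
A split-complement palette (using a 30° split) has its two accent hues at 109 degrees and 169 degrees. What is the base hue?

319°

The accents sit 30° either side of the complement, so the complement is their short-arc midpoint on the wheel.
Short-arc midpoint of 109° and 169°: 139°.
Base is 180° from the complement: 139 − 180 = -41 → -41 + 360 = 319°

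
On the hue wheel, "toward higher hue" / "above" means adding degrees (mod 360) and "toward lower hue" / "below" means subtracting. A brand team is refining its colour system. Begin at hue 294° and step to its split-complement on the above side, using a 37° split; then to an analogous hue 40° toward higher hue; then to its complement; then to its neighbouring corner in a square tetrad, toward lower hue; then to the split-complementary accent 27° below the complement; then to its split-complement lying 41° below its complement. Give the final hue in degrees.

213°

+217° (split-comp 37° ↑): 294 + 217 = 511 → 511 − 360 = 151°
+40° (analog 40° ↑): 151 + 40 = 191°
+180° (complement): 191 + 180 = 371 → 371 − 360 = 11°
−90° (square ↓): 11 − 90 = -79 → -79 + 360 = 281°
+153° (split-comp 27° ↓): 281 + 153 = 434 → 434 − 360 = 74°
+139° (split-comp 41° ↓): 74 + 139 = 213°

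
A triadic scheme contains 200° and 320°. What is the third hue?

A triad spaces three hues 120° apart.
The full set is {80°, 200°, 320°}.

80°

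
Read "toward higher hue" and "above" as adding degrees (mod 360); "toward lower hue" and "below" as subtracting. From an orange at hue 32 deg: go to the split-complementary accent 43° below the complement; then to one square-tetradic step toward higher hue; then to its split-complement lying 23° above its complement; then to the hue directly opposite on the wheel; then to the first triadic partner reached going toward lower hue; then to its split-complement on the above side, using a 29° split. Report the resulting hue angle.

11°

32 + 137 = 169°   (split-comp 43° ↓)
169 + 90 = 259°   (square ↑)
259 + 203 = 462 → 462 − 360 = 102°   (split-comp 23° ↑)
102 + 180 = 282°   (complement)
282 − 120 = 162°   (triadic ↓)
162 + 209 = 371 → 371 − 360 = 11°   (split-comp 29° ↑)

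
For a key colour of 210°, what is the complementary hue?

30°

The complement sits 180° across the wheel.
210 + 180 = 390 → 390 − 360 = 30°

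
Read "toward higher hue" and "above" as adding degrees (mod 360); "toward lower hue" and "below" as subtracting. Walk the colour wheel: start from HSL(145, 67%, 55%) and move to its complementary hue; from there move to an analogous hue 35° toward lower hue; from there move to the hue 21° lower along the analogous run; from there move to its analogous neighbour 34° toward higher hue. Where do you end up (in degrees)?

303°

145 + 180 = 325°   (complement)
325 − 35 = 290°   (analog 35° ↓)
290 − 21 = 269°   (analog 21° ↓)
269 + 34 = 303°   (analog 34° ↑)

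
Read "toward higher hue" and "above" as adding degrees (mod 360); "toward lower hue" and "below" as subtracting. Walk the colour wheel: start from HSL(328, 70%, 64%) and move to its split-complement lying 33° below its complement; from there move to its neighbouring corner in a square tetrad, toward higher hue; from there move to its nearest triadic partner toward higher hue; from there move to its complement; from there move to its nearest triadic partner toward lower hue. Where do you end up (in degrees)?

+147° (split-comp 33° ↓): 328 + 147 = 475 → 475 − 360 = 115°
+90° (square ↑): 115 + 90 = 205°
+120° (triadic ↑): 205 + 120 = 325°
+180° (complement): 325 + 180 = 505 → 505 − 360 = 145°
−120° (triadic ↓): 145 − 120 = 25°

25°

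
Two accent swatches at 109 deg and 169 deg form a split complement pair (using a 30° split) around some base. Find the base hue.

The accents sit 30° either side of the complement, so the complement is their short-arc midpoint on the wheel.
Short-arc midpoint of 109° and 169°: 139°.
Base is 180° from the complement: 139 − 180 = -41 → -41 + 360 = 319°

319°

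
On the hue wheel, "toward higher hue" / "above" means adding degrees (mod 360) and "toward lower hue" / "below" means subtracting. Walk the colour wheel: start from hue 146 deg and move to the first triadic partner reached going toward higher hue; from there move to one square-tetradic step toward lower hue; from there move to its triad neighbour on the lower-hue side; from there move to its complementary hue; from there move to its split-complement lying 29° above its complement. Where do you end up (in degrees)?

+120° (triadic ↑): 146 + 120 = 266°
−90° (square ↓): 266 − 90 = 176°
−120° (triadic ↓): 176 − 120 = 56°
+180° (complement): 56 + 180 = 236°
+209° (split-comp 29° ↑): 236 + 209 = 445 → 445 − 360 = 85°

85°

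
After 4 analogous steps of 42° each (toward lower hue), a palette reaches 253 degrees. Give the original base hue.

61°

4 steps of 42° (toward lower hue) give a net shift of −168°.
Start = end − shift: 253 + 168 = 421 → 421 − 360 = 61°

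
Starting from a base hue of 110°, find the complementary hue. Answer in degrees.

290°

The complement sits 180° across the wheel.
110 + 180 = 290°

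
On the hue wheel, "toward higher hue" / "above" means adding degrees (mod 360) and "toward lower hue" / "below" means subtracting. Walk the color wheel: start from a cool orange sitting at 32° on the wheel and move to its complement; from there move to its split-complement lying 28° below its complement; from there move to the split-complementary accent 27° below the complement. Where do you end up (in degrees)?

157°

+180° (complement): 32 + 180 = 212°
+152° (split-comp 28° ↓): 212 + 152 = 364 → 364 − 360 = 4°
+153° (split-comp 27° ↓): 4 + 153 = 157°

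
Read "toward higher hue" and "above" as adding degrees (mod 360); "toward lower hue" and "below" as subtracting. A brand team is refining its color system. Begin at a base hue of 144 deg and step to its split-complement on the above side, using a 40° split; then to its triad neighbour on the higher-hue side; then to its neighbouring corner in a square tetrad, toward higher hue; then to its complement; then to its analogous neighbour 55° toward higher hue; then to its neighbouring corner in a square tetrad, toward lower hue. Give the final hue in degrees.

359°

split-comp 40° ↑ +220°: 144 + 220 = 364 → 364 − 360 = 4°
triadic ↑ +120°: 4 + 120 = 124°
square ↑ +90°: 124 + 90 = 214°
complement +180°: 214 + 180 = 394 → 394 − 360 = 34°
analog 55° ↑ +55°: 34 + 55 = 89°
square ↓ −90°: 89 − 90 = -1 → -1 + 360 = 359°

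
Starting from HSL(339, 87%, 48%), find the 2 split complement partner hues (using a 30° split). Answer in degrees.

Split-complementary hues sit 30° either side of the complement.
Complement of 339°: 339 + 180 = 519 → 519 − 360 = 159°
159 − 30 = 129°
159 + 30 = 189°

129° and 189°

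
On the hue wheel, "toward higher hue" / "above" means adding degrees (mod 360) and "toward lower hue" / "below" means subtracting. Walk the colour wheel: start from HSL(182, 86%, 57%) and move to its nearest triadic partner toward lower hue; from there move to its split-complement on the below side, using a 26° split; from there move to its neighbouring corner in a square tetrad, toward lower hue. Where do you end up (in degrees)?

126°

−120° (triadic ↓): 182 − 120 = 62°
+154° (split-comp 26° ↓): 62 + 154 = 216°
−90° (square ↓): 216 − 90 = 126°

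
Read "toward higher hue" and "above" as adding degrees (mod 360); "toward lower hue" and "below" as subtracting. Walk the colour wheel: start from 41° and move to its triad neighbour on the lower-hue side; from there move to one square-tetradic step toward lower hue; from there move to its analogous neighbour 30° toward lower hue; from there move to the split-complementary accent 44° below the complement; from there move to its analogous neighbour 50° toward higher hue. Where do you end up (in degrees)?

347°

triadic ↓ −120°: 41 − 120 = -79 → -79 + 360 = 281°
square ↓ −90°: 281 − 90 = 191°
analog 30° ↓ −30°: 191 − 30 = 161°
split-comp 44° ↓ +136°: 161 + 136 = 297°
analog 50° ↑ +50°: 297 + 50 = 347°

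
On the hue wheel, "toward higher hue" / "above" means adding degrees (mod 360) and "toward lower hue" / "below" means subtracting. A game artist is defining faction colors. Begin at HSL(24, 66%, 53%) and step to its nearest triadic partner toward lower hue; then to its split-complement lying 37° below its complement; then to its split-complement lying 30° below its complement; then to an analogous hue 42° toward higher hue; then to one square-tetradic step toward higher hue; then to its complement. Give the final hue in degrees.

149°

triadic ↓ −120°: 24 − 120 = -96 → -96 + 360 = 264°
split-comp 37° ↓ +143°: 264 + 143 = 407 → 407 − 360 = 47°
split-comp 30° ↓ +150°: 47 + 150 = 197°
analog 42° ↑ +42°: 197 + 42 = 239°
square ↑ +90°: 239 + 90 = 329°
complement +180°: 329 + 180 = 509 → 509 − 360 = 149°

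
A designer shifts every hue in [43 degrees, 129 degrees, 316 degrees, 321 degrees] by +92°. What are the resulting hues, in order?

43 + 92 = 135°
129 + 92 = 221°
316 + 92 = 408 → 408 − 360 = 48°
321 + 92 = 413 → 413 − 360 = 53°

135°, 221°, 48°, 53°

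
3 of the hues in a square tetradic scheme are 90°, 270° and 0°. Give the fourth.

180°

A square tetradic scheme places four hues every 90°.
The full set through 0° is {0°, 90°, 180°, 270°}.
Given {0°, 90°, 270°}, the missing hue is 180°.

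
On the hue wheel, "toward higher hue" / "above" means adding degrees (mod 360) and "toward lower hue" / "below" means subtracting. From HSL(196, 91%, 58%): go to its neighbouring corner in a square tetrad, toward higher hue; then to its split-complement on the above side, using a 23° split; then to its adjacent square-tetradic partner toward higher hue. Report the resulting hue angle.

square ↑ +90°: 196 + 90 = 286°
split-comp 23° ↑ +203°: 286 + 203 = 489 → 489 − 360 = 129°
square ↑ +90°: 129 + 90 = 219°

219°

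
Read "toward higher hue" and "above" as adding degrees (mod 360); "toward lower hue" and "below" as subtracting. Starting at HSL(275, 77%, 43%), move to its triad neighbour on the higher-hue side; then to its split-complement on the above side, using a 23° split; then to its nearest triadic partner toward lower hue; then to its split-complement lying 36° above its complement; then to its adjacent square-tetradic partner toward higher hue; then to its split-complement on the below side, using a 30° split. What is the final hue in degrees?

214°

triadic ↑ +120°: 275 + 120 = 395 → 395 − 360 = 35°
split-comp 23° ↑ +203°: 35 + 203 = 238°
triadic ↓ −120°: 238 − 120 = 118°
split-comp 36° ↑ +216°: 118 + 216 = 334°
square ↑ +90°: 334 + 90 = 424 → 424 − 360 = 64°
split-comp 30° ↓ +150°: 64 + 150 = 214°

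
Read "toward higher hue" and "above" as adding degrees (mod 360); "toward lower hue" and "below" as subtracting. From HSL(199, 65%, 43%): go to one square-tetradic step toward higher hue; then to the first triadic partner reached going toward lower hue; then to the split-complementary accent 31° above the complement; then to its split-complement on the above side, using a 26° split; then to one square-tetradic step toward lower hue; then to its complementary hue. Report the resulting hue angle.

316°

199 + 90 = 289°   (square ↑)
289 − 120 = 169°   (triadic ↓)
169 + 211 = 380 → 380 − 360 = 20°   (split-comp 31° ↑)
20 + 206 = 226°   (split-comp 26° ↑)
226 − 90 = 136°   (square ↓)
136 + 180 = 316°   (complement)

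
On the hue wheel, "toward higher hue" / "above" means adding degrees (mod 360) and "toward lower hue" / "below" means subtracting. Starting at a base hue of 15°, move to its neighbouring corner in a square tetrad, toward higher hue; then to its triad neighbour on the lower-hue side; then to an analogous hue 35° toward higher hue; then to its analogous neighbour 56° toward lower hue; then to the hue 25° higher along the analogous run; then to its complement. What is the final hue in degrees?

169°

15 + 90 = 105°   (square ↑)
105 − 120 = -15 → -15 + 360 = 345°   (triadic ↓)
345 + 35 = 380 → 380 − 360 = 20°   (analog 35° ↑)
20 − 56 = -36 → -36 + 360 = 324°   (analog 56° ↓)
324 + 25 = 349°   (analog 25° ↑)
349 + 180 = 529 → 529 − 360 = 169°   (complement)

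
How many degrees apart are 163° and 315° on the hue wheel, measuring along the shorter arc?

152°

|163 − 315| = 152.
152 ≤ 180, so the shorter arc is 152°.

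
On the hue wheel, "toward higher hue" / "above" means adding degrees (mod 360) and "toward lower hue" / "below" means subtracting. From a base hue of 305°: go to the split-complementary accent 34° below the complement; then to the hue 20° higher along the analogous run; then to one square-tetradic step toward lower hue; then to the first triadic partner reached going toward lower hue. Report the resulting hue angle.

261°

305 + 146 = 451 → 451 − 360 = 91°   (split-comp 34° ↓)
91 + 20 = 111°   (analog 20° ↑)
111 − 90 = 21°   (square ↓)
21 − 120 = -99 → -99 + 360 = 261°   (triadic ↓)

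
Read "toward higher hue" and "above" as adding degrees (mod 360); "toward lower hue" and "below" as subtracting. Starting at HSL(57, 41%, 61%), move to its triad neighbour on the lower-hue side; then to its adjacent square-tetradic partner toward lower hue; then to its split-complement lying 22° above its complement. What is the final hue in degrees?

−120° (triadic ↓): 57 − 120 = -63 → -63 + 360 = 297°
−90° (square ↓): 297 − 90 = 207°
+202° (split-comp 22° ↑): 207 + 202 = 409 → 409 − 360 = 49°

49°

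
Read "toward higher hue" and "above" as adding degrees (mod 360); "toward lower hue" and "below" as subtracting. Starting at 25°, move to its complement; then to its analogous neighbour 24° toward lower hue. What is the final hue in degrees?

181°

25 + 180 = 205°   (complement)
205 − 24 = 181°   (analog 24° ↓)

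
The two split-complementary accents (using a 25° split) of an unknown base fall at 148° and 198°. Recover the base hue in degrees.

The accents sit 25° either side of the complement, so the complement is their short-arc midpoint on the wheel.
Short-arc midpoint of 148° and 198°: 173°.
Base is 180° from the complement: 173 − 180 = -7 → -7 + 360 = 353°

353°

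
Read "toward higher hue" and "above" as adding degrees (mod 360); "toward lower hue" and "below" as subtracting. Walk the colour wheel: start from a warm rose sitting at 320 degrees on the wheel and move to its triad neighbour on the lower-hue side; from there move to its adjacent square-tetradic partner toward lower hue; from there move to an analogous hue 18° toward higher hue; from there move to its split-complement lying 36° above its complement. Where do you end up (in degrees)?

−120° (triadic ↓): 320 − 120 = 200°
−90° (square ↓): 200 − 90 = 110°
+18° (analog 18° ↑): 110 + 18 = 128°
+216° (split-comp 36° ↑): 128 + 216 = 344°

344°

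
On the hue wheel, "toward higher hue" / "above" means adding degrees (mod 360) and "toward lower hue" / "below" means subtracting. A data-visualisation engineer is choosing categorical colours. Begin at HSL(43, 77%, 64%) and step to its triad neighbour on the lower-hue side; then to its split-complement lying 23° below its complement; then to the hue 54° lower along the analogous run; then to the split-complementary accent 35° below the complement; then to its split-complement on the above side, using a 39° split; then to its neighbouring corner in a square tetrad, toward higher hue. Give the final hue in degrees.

43 − 120 = -77 → -77 + 360 = 283°   (triadic ↓)
283 + 157 = 440 → 440 − 360 = 80°   (split-comp 23° ↓)
80 − 54 = 26°   (analog 54° ↓)
26 + 145 = 171°   (split-comp 35° ↓)
171 + 219 = 390 → 390 − 360 = 30°   (split-comp 39° ↑)
30 + 90 = 120°   (square ↑)

120°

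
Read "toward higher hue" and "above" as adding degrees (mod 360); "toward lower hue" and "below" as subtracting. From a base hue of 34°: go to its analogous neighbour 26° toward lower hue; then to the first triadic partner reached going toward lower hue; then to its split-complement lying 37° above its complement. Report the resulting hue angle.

34 − 26 = 8°   (analog 26° ↓)
8 − 120 = -112 → -112 + 360 = 248°   (triadic ↓)
248 + 217 = 465 → 465 − 360 = 105°   (split-comp 37° ↑)

105°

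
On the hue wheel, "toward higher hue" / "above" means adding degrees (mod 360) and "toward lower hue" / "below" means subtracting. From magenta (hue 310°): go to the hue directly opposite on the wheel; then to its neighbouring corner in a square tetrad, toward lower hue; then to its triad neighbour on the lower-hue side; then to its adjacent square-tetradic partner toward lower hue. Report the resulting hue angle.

190°

310 + 180 = 490 → 490 − 360 = 130°   (complement)
130 − 90 = 40°   (square ↓)
40 − 120 = -80 → -80 + 360 = 280°   (triadic ↓)
280 − 90 = 190°   (square ↓)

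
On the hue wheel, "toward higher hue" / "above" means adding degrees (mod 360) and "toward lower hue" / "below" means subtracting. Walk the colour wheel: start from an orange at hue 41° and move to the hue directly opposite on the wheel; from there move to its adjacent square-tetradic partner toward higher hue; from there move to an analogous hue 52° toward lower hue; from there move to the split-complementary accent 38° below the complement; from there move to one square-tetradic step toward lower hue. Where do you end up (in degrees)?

311°

+180° (complement): 41 + 180 = 221°
+90° (square ↑): 221 + 90 = 311°
−52° (analog 52° ↓): 311 − 52 = 259°
+142° (split-comp 38° ↓): 259 + 142 = 401 → 401 − 360 = 41°
−90° (square ↓): 41 − 90 = -49 → -49 + 360 = 311°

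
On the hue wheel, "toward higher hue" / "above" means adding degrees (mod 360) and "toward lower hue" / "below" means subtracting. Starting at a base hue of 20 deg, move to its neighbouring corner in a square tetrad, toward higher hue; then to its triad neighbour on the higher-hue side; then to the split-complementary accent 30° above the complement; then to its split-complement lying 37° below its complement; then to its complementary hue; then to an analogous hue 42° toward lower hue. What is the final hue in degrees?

1°

20 + 90 = 110°   (square ↑)
110 + 120 = 230°   (triadic ↑)
230 + 210 = 440 → 440 − 360 = 80°   (split-comp 30° ↑)
80 + 143 = 223°   (split-comp 37° ↓)
223 + 180 = 403 → 403 − 360 = 43°   (complement)
43 − 42 = 1°   (analog 42° ↓)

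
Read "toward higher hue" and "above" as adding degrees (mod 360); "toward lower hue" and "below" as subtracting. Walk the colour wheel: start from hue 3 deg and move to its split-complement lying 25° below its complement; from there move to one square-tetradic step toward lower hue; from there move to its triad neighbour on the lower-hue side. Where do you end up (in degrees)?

split-comp 25° ↓ +155°: 3 + 155 = 158°
square ↓ −90°: 158 − 90 = 68°
triadic ↓ −120°: 68 − 120 = -52 → -52 + 360 = 308°

308°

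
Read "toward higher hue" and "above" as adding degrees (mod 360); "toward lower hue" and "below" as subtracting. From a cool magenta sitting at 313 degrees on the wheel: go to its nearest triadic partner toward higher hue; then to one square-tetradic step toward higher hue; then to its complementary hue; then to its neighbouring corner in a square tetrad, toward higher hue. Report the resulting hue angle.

triadic ↑ +120°: 313 + 120 = 433 → 433 − 360 = 73°
square ↑ +90°: 73 + 90 = 163°
complement +180°: 163 + 180 = 343°
square ↑ +90°: 343 + 90 = 433 → 433 − 360 = 73°

73°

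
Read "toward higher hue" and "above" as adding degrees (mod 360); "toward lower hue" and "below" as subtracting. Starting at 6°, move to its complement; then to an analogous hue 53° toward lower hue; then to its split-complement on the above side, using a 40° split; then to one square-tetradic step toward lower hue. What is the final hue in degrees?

263°

complement +180°: 6 + 180 = 186°
analog 53° ↓ −53°: 186 − 53 = 133°
split-comp 40° ↑ +220°: 133 + 220 = 353°
square ↓ −90°: 353 − 90 = 263°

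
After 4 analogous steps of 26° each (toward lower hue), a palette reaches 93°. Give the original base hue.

4 steps of 26° (toward lower hue) give a net shift of −104°.
Start = end − shift: 93 + 104 = 197°

197°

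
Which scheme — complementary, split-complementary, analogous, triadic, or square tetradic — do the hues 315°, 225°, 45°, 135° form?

Sort the hues: 45°, 135°, 225°, 315°.
Successive gaps around the wheel: 90°, 90°, 90°, 90°.
Four hues every 90° form a square tetradic scheme.

square tetradic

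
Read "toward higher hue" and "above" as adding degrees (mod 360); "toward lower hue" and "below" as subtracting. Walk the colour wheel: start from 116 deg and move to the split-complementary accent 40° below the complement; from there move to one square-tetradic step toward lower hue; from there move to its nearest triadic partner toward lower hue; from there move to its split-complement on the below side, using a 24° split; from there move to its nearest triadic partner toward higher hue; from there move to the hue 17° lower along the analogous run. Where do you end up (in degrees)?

split-comp 40° ↓ +140°: 116 + 140 = 256°
square ↓ −90°: 256 − 90 = 166°
triadic ↓ −120°: 166 − 120 = 46°
split-comp 24° ↓ +156°: 46 + 156 = 202°
triadic ↑ +120°: 202 + 120 = 322°
analog 17° ↓ −17°: 322 − 17 = 305°

305°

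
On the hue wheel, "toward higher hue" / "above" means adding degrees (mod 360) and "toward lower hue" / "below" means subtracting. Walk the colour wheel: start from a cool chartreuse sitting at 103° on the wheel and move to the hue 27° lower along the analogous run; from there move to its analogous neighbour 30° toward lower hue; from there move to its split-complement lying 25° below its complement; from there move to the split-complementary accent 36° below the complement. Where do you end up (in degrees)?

345°

103 − 27 = 76°   (analog 27° ↓)
76 − 30 = 46°   (analog 30° ↓)
46 + 155 = 201°   (split-comp 25° ↓)
201 + 144 = 345°   (split-comp 36° ↓)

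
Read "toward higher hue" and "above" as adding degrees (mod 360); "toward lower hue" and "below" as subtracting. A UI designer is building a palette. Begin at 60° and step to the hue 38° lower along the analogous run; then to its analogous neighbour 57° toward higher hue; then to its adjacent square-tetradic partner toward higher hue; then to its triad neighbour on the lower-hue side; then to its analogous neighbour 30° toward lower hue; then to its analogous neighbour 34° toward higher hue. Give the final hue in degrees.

53°

60 − 38 = 22°   (analog 38° ↓)
22 + 57 = 79°   (analog 57° ↑)
79 + 90 = 169°   (square ↑)
169 − 120 = 49°   (triadic ↓)
49 − 30 = 19°   (analog 30° ↓)
19 + 34 = 53°   (analog 34° ↑)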